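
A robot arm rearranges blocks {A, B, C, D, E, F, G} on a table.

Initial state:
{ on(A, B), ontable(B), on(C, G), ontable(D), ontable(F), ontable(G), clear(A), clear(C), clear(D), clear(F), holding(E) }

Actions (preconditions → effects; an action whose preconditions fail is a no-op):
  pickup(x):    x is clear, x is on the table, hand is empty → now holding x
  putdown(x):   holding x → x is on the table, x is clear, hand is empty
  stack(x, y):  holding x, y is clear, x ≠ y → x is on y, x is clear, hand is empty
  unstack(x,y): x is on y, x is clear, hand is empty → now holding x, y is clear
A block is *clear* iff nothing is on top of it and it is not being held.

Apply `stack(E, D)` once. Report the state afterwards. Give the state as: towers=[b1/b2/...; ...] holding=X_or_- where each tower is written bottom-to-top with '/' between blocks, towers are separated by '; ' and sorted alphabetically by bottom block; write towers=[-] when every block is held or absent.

towers=[B/A; D/E; F; G/C] holding=-

before: towers=[B/A; D; F; G/C] holding=E
pre[stack(E, D)]: holding(E) ✓, clear(D) ✓, E≠D ✓
all met → apply stack(E, D)
after:  towers=[B/A; D/E; F; G/C] holding=-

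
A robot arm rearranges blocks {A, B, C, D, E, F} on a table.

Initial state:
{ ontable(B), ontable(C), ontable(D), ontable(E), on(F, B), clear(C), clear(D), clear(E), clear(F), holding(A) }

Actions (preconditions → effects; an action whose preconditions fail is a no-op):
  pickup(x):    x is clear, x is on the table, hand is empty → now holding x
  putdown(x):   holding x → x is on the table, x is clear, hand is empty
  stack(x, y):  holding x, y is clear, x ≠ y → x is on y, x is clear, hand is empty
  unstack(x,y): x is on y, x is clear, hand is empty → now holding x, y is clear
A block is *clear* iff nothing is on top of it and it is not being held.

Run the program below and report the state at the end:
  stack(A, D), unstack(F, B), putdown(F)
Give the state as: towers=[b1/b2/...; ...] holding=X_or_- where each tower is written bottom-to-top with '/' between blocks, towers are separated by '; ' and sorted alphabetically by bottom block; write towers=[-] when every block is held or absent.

towers=[B; C; D/A; E; F] holding=-

step 1 (stack(A, D)): towers=[B/F; C; D/A; E] holding=-
step 2 (unstack(F, B)): towers=[B; C; D/A; E] holding=F
step 3 (putdown(F)): towers=[B; C; D/A; E; F] holding=-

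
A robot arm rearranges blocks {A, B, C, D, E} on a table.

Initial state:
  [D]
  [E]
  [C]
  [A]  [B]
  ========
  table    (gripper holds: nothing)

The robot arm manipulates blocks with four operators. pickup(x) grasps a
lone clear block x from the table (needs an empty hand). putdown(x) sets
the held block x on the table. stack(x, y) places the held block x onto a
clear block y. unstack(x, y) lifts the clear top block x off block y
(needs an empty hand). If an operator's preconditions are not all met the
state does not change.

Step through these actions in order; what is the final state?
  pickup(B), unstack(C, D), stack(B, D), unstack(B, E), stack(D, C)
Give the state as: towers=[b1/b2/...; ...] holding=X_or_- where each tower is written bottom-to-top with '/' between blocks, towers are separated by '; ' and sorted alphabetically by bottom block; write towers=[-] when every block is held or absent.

step 1 (pickup(B)): towers=[A/C/E/D] holding=B
step 2 (unstack(C, D)) [no-op]: towers=[A/C/E/D] holding=B
step 3 (stack(B, D)): towers=[A/C/E/D/B] holding=-
step 4 (unstack(B, E)) [no-op]: towers=[A/C/E/D/B] holding=-
step 5 (stack(D, C)) [no-op]: towers=[A/C/E/D/B] holding=-

towers=[A/C/E/D/B] holding=-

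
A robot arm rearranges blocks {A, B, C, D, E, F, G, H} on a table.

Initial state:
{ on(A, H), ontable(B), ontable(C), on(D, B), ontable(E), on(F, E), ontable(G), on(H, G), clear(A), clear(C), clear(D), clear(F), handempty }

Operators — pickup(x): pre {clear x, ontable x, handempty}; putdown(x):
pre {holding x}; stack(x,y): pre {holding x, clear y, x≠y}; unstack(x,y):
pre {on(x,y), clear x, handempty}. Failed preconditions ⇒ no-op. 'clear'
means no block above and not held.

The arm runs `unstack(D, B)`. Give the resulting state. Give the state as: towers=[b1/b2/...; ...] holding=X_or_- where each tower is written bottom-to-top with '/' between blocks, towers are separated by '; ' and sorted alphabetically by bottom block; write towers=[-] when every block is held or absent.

before: towers=[B/D; C; E/F; G/H/A] holding=-
pre[unstack(D, B)]: on(D,B) yes, clear(D) yes, handempty yes
all met → apply unstack(D, B)
after:  towers=[B; C; E/F; G/H/A] holding=D

towers=[B; C; E/F; G/H/A] holding=D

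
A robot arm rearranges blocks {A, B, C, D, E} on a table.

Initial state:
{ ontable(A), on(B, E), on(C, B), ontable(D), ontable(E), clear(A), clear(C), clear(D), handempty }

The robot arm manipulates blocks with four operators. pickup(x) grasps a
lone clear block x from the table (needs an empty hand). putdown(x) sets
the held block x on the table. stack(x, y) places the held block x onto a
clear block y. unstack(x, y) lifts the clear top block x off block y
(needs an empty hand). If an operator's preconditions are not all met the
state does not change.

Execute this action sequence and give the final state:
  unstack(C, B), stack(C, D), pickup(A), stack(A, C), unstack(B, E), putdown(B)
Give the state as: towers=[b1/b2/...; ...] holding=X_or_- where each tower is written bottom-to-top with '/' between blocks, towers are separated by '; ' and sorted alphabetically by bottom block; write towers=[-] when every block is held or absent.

step 1 (unstack(C, B)): towers=[A; D; E/B] holding=C
step 2 (stack(C, D)): towers=[A; D/C; E/B] holding=-
step 3 (pickup(A)): towers=[D/C; E/B] holding=A
step 4 (stack(A, C)): towers=[D/C/A; E/B] holding=-
step 5 (unstack(B, E)): towers=[D/C/A; E] holding=B
step 6 (putdown(B)): towers=[B; D/C/A; E] holding=-

towers=[B; D/C/A; E] holding=-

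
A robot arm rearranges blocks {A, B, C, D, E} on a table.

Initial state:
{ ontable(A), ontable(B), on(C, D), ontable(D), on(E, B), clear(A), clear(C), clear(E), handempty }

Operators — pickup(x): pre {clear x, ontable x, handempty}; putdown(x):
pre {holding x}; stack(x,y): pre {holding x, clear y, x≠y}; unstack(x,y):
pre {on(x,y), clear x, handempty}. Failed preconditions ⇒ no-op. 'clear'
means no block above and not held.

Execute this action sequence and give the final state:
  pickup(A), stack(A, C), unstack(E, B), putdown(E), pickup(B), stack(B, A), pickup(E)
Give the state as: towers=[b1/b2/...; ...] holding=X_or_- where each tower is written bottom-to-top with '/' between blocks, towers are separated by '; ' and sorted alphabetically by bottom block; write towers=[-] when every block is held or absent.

step 1 (pickup(A)): towers=[B/E; D/C] holding=A
step 2 (stack(A, C)): towers=[B/E; D/C/A] holding=-
step 3 (unstack(E, B)): towers=[B; D/C/A] holding=E
step 4 (putdown(E)): towers=[B; D/C/A; E] holding=-
step 5 (pickup(B)): towers=[D/C/A; E] holding=B
step 6 (stack(B, A)): towers=[D/C/A/B; E] holding=-
step 7 (pickup(E)): towers=[D/C/A/B] holding=E

towers=[D/C/A/B] holding=E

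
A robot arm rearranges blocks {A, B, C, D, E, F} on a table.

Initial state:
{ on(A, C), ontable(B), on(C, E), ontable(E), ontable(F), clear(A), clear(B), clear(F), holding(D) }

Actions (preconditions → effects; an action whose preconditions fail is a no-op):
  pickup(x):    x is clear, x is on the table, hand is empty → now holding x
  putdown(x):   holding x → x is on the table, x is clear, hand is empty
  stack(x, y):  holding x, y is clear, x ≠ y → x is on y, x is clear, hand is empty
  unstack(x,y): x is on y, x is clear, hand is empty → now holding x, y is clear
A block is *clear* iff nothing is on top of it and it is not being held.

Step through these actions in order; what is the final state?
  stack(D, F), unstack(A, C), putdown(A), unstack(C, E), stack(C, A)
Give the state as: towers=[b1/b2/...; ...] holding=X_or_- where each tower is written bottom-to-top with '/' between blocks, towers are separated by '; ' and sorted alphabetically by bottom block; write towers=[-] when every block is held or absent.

step 1 (stack(D, F)): towers=[B; E/C/A; F/D] holding=-
step 2 (unstack(A, C)): towers=[B; E/C; F/D] holding=A
step 3 (putdown(A)): towers=[A; B; E/C; F/D] holding=-
step 4 (unstack(C, E)): towers=[A; B; E; F/D] holding=C
step 5 (stack(C, A)): towers=[A/C; B; E; F/D] holding=-

towers=[A/C; B; E; F/D] holding=-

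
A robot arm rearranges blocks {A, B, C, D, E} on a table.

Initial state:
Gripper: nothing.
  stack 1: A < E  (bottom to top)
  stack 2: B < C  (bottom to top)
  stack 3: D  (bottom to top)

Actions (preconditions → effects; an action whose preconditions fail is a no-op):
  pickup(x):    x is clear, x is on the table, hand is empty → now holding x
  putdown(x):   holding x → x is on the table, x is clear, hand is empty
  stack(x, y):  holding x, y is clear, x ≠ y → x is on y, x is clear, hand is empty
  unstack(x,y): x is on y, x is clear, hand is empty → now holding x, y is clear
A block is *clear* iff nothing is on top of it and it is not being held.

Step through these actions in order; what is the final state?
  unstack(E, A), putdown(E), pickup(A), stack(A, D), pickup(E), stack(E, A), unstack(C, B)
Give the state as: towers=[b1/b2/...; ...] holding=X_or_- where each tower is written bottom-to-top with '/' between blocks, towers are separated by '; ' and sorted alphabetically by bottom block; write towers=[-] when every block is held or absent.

towers=[B; D/A/E] holding=C

step 1 (unstack(E, A)): towers=[A; B/C; D] holding=E
step 2 (putdown(E)): towers=[A; B/C; D; E] holding=-
step 3 (pickup(A)): towers=[B/C; D; E] holding=A
step 4 (stack(A, D)): towers=[B/C; D/A; E] holding=-
step 5 (pickup(E)): towers=[B/C; D/A] holding=E
step 6 (stack(E, A)): towers=[B/C; D/A/E] holding=-
step 7 (unstack(C, B)): towers=[B; D/A/E] holding=C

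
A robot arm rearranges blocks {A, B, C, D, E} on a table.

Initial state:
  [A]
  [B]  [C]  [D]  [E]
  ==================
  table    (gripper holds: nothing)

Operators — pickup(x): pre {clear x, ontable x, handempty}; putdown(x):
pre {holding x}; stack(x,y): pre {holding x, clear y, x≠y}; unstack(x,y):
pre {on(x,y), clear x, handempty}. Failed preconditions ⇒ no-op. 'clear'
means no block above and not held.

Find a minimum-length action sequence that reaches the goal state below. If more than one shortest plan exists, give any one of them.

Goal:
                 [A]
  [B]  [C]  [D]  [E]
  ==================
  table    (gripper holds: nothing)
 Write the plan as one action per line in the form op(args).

unstack(A, B)
stack(A, E)

step 1 (unstack(A, B)): towers=[B; C; D; E] holding=A
step 2 (stack(A, E)): towers=[B; C; D; E/A] holding=-
goal check: towers=[B; C; D; E/A] holding=- — reached (length 2, optimal by BFS)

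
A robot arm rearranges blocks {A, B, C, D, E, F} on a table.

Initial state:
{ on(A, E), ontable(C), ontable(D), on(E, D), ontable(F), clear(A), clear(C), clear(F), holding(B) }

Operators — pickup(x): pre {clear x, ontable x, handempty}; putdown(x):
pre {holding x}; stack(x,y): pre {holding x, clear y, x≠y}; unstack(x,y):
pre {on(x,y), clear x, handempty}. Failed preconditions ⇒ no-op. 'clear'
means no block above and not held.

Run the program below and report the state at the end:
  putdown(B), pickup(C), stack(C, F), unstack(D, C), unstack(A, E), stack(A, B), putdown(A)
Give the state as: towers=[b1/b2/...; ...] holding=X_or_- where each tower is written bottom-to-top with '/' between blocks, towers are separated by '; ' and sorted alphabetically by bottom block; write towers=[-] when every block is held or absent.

towers=[B/A; D/E; F/C] holding=-

step 1 (putdown(B)): towers=[B; C; D/E/A; F] holding=-
step 2 (pickup(C)): towers=[B; D/E/A; F] holding=C
step 3 (stack(C, F)): towers=[B; D/E/A; F/C] holding=-
step 4 (unstack(D, C)) [no-op]: towers=[B; D/E/A; F/C] holding=-
step 5 (unstack(A, E)): towers=[B; D/E; F/C] holding=A
step 6 (stack(A, B)): towers=[B/A; D/E; F/C] holding=-
step 7 (putdown(A)) [no-op]: towers=[B/A; D/E; F/C] holding=-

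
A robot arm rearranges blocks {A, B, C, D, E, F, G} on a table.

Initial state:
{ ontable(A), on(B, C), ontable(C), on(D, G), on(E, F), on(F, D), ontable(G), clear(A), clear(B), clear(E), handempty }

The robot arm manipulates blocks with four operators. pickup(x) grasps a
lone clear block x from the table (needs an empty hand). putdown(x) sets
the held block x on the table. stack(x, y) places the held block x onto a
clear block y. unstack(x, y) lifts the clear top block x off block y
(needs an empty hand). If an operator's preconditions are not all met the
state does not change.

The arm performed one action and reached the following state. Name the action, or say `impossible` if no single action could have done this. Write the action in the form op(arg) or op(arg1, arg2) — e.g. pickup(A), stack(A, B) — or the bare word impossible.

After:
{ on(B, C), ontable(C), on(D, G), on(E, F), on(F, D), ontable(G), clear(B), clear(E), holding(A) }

pickup(A)

target: towers=[C/B; G/D/F/E] holding=A
     unstack(B, C) → towers=[A; C; G/D/F/E] holding=B
         pickup(A) → towers=[C/B; G/D/F/E] holding=A  ← match
     unstack(E, F) → towers=[A; C/B; G/D/F] holding=E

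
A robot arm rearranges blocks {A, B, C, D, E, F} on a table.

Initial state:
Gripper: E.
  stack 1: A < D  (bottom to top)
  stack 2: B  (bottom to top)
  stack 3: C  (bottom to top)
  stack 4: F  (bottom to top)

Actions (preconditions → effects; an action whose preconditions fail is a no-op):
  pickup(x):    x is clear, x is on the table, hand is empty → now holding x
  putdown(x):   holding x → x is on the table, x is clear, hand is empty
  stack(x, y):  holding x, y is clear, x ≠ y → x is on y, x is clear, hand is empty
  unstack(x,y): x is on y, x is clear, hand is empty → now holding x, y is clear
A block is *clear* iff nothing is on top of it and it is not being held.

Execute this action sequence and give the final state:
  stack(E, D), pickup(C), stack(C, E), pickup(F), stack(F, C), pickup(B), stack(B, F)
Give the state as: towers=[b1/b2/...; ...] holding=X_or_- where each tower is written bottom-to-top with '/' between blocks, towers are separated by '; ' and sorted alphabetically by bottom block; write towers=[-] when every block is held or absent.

step 1 (stack(E, D)): towers=[A/D/E; B; C; F] holding=-
step 2 (pickup(C)): towers=[A/D/E; B; F] holding=C
step 3 (stack(C, E)): towers=[A/D/E/C; B; F] holding=-
step 4 (pickup(F)): towers=[A/D/E/C; B] holding=F
step 5 (stack(F, C)): towers=[A/D/E/C/F; B] holding=-
step 6 (pickup(B)): towers=[A/D/E/C/F] holding=B
step 7 (stack(B, F)): towers=[A/D/E/C/F/B] holding=-

towers=[A/D/E/C/F/B] holding=-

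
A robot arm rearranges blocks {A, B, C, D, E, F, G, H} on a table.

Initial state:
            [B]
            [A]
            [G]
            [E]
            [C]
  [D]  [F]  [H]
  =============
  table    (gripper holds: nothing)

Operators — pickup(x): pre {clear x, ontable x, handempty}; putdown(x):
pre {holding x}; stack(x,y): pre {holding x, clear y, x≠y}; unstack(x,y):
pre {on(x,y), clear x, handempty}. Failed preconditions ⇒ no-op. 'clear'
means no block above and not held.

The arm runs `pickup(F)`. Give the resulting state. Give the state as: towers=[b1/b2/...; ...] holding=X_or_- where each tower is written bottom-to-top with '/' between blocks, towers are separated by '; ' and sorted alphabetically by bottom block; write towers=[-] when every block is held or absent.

before: towers=[D; F; H/C/E/G/A/B] holding=-
pre[pickup(F)]: clear(F) yes, ontable(F) yes, handempty yes
all met → apply pickup(F)
after:  towers=[D; H/C/E/G/A/B] holding=F

towers=[D; H/C/E/G/A/B] holding=F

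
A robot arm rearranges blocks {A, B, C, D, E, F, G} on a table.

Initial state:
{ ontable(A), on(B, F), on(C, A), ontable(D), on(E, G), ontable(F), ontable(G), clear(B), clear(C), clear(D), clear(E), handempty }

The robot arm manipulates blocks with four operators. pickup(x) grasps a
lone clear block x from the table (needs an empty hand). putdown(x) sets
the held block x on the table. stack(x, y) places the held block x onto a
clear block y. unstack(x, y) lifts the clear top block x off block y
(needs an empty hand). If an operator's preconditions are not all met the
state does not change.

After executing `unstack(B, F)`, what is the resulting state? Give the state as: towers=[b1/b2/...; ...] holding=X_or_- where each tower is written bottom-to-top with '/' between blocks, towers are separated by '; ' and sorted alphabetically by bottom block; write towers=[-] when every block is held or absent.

towers=[A/C; D; F; G/E] holding=B

before: towers=[A/C; D; F/B; G/E] holding=-
pre[unstack(B, F)]: on(B,F) yes, clear(B) yes, handempty yes
all met → apply unstack(B, F)
after:  towers=[A/C; D; F; G/E] holding=B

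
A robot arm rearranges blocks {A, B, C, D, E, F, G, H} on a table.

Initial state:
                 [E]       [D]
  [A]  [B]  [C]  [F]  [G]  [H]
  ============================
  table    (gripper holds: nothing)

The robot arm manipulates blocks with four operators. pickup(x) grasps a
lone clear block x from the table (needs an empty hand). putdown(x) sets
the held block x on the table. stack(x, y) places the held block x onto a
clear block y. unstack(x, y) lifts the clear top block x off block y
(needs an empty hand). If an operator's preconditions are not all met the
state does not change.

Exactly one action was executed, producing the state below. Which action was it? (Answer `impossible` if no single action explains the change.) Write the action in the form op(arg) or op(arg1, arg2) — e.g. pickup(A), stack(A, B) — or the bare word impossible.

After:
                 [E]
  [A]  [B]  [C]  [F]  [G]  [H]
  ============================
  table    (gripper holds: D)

unstack(D, H)

target: towers=[A; B; C; F/E; G; H] holding=D
         pickup(G) → towers=[A; B; C; F/E; H/D] holding=G
         pickup(A) → towers=[B; C; F/E; G; H/D] holding=A
     unstack(E, F) → towers=[A; B; C; F; G; H/D] holding=E
         pickup(B) → towers=[A; C; F/E; G; H/D] holding=B
     unstack(D, H) → towers=[A; B; C; F/E; G; H] holding=D  ← match
         pickup(C) → towers=[A; B; F/E; G; H/D] holding=C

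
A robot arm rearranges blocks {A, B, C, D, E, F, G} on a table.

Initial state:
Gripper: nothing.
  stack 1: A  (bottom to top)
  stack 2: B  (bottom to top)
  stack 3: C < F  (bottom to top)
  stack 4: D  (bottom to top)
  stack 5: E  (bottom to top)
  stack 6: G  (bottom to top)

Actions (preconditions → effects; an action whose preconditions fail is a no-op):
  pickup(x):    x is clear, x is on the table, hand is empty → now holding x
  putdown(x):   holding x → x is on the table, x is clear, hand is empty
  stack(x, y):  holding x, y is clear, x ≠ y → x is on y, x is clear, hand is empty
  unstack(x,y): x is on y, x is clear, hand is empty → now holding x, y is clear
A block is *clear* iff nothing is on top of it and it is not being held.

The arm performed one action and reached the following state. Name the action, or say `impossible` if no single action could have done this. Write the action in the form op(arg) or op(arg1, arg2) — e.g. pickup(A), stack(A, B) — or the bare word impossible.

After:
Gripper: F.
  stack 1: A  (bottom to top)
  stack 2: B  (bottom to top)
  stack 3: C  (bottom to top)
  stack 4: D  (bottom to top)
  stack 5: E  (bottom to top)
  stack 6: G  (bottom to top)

target: towers=[A; B; C; D; E; G] holding=F
         pickup(B) → towers=[A; C/F; D; E; G] holding=B
     unstack(F, C) → towers=[A; B; C; D; E; G] holding=F  ← match
         pickup(G) → towers=[A; B; C/F; D; E] holding=G
         pickup(D) → towers=[A; B; C/F; E; G] holding=D
         pickup(A) → towers=[B; C/F; D; E; G] holding=A
         pickup(E) → towers=[A; B; C/F; D; G] holding=E

unstack(F, C)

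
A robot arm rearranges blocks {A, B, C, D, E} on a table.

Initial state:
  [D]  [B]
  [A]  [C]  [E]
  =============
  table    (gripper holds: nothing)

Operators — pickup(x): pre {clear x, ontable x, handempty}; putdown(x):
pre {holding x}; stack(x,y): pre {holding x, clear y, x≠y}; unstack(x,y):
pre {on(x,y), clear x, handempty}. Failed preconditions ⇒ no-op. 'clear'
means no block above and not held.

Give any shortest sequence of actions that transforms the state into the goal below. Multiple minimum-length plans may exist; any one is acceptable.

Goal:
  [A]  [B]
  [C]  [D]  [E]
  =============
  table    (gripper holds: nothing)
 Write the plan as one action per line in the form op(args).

unstack(D, A)
putdown(D)
unstack(B, C)
stack(B, D)
pickup(A)
stack(A, C)

step 1 (unstack(D, A)): towers=[A; C/B; E] holding=D
step 2 (putdown(D)): towers=[A; C/B; D; E] holding=-
step 3 (unstack(B, C)): towers=[A; C; D; E] holding=B
step 4 (stack(B, D)): towers=[A; C; D/B; E] holding=-
step 5 (pickup(A)): towers=[C; D/B; E] holding=A
step 6 (stack(A, C)): towers=[C/A; D/B; E] holding=-
goal check: towers=[C/A; D/B; E] holding=- — reached (length 6, optimal by BFS)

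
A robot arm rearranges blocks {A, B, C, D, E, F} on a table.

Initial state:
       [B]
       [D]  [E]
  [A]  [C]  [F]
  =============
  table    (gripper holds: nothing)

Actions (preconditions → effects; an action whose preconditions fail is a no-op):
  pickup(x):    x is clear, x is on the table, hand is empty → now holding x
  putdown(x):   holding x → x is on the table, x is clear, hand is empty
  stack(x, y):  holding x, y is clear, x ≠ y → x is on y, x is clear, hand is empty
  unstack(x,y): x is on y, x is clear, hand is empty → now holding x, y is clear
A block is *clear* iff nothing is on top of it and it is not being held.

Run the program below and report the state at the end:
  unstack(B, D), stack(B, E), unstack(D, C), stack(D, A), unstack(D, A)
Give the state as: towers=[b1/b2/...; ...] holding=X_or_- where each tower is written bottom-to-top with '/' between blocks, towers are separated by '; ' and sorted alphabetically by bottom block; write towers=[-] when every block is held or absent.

towers=[A; C; F/E/B] holding=D

step 1 (unstack(B, D)): towers=[A; C/D; F/E] holding=B
step 2 (stack(B, E)): towers=[A; C/D; F/E/B] holding=-
step 3 (unstack(D, C)): towers=[A; C; F/E/B] holding=D
step 4 (stack(D, A)): towers=[A/D; C; F/E/B] holding=-
step 5 (unstack(D, A)): towers=[A; C; F/E/B] holding=D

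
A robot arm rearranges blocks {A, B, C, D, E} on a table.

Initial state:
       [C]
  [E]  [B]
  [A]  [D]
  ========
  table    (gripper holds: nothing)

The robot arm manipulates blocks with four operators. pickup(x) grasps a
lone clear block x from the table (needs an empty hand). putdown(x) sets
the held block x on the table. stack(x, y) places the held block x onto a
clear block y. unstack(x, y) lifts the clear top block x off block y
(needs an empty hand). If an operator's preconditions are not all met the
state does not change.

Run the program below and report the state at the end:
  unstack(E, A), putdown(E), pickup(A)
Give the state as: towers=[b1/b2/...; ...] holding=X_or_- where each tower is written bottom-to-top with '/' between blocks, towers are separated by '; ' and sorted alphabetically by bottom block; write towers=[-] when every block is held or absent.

towers=[D/B/C; E] holding=A

step 1 (unstack(E, A)): towers=[A; D/B/C] holding=E
step 2 (putdown(E)): towers=[A; D/B/C; E] holding=-
step 3 (pickup(A)): towers=[D/B/C; E] holding=A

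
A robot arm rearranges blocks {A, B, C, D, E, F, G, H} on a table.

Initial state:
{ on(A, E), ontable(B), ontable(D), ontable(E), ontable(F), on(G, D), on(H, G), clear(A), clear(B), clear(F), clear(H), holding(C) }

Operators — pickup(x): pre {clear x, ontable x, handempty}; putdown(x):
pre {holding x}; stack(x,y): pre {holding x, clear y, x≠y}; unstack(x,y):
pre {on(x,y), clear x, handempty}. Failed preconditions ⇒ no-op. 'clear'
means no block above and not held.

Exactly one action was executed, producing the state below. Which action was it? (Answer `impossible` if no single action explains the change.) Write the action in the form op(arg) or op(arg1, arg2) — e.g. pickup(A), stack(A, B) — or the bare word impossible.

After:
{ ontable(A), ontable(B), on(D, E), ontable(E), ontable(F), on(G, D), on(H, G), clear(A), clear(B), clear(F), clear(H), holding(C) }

target: towers=[A; B; E/D/G/H; F] holding=C
        putdown(C) → towers=[B; C; D/G/H; E/A; F] holding=-
       stack(C, A) → towers=[B; D/G/H; E/A/C; F] holding=-
       stack(C, H) → towers=[B; D/G/H/C; E/A; F] holding=-
       stack(C, B) → towers=[B/C; D/G/H; E/A; F] holding=-
       stack(C, F) → towers=[B; D/G/H; E/A; F/C] holding=-
none of the 5 applicable actions match → impossible

impossible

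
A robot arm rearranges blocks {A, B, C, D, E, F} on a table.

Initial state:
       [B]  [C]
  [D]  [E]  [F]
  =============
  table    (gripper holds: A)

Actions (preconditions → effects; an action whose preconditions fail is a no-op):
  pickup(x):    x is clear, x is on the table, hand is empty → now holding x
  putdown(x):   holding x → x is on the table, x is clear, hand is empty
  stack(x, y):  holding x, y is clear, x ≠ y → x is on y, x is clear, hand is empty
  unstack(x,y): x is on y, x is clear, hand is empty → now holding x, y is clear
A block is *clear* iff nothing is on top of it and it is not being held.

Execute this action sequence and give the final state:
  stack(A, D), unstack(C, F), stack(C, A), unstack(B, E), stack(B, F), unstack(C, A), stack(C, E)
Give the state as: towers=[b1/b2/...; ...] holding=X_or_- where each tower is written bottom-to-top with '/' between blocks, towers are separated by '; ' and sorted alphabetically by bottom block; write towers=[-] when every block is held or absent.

step 1 (stack(A, D)): towers=[D/A; E/B; F/C] holding=-
step 2 (unstack(C, F)): towers=[D/A; E/B; F] holding=C
step 3 (stack(C, A)): towers=[D/A/C; E/B; F] holding=-
step 4 (unstack(B, E)): towers=[D/A/C; E; F] holding=B
step 5 (stack(B, F)): towers=[D/A/C; E; F/B] holding=-
step 6 (unstack(C, A)): towers=[D/A; E; F/B] holding=C
step 7 (stack(C, E)): towers=[D/A; E/C; F/B] holding=-

towers=[D/A; E/C; F/B] holding=-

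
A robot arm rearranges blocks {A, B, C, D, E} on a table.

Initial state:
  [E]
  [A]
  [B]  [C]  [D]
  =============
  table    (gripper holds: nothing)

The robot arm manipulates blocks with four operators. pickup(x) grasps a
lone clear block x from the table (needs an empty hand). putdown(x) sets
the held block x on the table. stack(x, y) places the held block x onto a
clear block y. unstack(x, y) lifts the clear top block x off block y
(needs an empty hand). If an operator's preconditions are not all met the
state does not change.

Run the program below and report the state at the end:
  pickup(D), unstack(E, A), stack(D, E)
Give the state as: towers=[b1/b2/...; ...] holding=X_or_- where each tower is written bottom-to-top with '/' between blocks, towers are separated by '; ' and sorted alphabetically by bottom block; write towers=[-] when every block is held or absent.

step 1 (pickup(D)): towers=[B/A/E; C] holding=D
step 2 (unstack(E, A)) [no-op]: towers=[B/A/E; C] holding=D
step 3 (stack(D, E)): towers=[B/A/E/D; C] holding=-

towers=[B/A/E/D; C] holding=-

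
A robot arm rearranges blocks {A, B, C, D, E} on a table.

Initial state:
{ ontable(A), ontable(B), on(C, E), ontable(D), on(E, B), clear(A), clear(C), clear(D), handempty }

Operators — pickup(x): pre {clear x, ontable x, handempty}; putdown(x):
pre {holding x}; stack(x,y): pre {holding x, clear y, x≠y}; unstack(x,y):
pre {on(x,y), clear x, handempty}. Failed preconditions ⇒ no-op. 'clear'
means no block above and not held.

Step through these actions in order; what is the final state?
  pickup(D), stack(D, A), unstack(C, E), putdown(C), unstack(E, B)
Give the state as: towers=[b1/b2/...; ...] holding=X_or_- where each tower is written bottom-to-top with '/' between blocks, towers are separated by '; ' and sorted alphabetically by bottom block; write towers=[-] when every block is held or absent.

towers=[A/D; B; C] holding=E

step 1 (pickup(D)): towers=[A; B/E/C] holding=D
step 2 (stack(D, A)): towers=[A/D; B/E/C] holding=-
step 3 (unstack(C, E)): towers=[A/D; B/E] holding=C
step 4 (putdown(C)): towers=[A/D; B/E; C] holding=-
step 5 (unstack(E, B)): towers=[A/D; B; C] holding=E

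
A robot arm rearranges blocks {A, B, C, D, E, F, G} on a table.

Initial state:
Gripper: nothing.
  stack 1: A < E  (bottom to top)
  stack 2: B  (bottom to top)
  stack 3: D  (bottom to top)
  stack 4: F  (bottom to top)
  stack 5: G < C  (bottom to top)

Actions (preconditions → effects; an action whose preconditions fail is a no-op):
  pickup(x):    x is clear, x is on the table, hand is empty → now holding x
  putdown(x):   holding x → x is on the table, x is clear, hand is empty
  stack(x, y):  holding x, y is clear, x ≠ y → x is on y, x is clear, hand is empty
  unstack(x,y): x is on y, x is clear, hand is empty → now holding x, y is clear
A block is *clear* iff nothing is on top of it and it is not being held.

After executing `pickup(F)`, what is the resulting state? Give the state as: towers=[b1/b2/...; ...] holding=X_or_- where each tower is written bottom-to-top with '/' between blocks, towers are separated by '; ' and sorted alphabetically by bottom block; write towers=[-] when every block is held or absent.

towers=[A/E; B; D; G/C] holding=F

before: towers=[A/E; B; D; F; G/C] holding=-
pre[pickup(F)]: clear(F) yes, ontable(F) yes, handempty yes
all met → apply pickup(F)
after:  towers=[A/E; B; D; G/C] holding=F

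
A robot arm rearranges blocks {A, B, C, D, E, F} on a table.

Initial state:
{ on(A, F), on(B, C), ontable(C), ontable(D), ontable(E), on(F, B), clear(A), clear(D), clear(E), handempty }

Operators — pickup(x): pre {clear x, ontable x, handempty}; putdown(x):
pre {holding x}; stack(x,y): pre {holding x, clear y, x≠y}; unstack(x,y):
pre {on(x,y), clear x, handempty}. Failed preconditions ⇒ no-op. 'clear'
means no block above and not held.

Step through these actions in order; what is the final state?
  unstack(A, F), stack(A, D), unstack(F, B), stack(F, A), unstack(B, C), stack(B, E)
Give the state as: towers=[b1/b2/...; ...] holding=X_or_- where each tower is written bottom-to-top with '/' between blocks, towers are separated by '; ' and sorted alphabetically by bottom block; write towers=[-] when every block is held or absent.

towers=[C; D/A/F; E/B] holding=-

step 1 (unstack(A, F)): towers=[C/B/F; D; E] holding=A
step 2 (stack(A, D)): towers=[C/B/F; D/A; E] holding=-
step 3 (unstack(F, B)): towers=[C/B; D/A; E] holding=F
step 4 (stack(F, A)): towers=[C/B; D/A/F; E] holding=-
step 5 (unstack(B, C)): towers=[C; D/A/F; E] holding=B
step 6 (stack(B, E)): towers=[C; D/A/F; E/B] holding=-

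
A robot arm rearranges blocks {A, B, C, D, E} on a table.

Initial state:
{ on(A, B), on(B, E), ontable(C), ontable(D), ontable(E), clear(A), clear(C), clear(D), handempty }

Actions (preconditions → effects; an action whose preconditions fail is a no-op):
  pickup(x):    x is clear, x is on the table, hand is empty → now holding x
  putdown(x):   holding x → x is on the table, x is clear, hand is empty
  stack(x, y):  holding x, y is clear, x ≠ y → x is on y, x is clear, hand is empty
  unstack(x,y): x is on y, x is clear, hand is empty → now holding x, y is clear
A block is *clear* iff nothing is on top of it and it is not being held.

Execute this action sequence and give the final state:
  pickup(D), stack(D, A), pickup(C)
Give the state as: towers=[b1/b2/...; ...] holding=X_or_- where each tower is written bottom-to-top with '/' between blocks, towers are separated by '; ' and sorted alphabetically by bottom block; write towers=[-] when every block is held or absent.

step 1 (pickup(D)): towers=[C; E/B/A] holding=D
step 2 (stack(D, A)): towers=[C; E/B/A/D] holding=-
step 3 (pickup(C)): towers=[E/B/A/D] holding=C

towers=[E/B/A/D] holding=C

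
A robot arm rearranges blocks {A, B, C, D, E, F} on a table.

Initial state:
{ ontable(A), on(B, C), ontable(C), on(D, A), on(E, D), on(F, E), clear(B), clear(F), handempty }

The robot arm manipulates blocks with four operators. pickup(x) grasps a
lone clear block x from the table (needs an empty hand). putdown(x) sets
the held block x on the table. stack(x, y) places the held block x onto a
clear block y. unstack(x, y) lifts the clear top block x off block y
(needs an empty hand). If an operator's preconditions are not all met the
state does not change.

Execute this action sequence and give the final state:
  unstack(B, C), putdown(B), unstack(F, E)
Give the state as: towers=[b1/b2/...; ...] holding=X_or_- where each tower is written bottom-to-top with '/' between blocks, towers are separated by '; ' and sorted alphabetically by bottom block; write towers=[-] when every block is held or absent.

step 1 (unstack(B, C)): towers=[A/D/E/F; C] holding=B
step 2 (putdown(B)): towers=[A/D/E/F; B; C] holding=-
step 3 (unstack(F, E)): towers=[A/D/E; B; C] holding=F

towers=[A/D/E; B; C] holding=F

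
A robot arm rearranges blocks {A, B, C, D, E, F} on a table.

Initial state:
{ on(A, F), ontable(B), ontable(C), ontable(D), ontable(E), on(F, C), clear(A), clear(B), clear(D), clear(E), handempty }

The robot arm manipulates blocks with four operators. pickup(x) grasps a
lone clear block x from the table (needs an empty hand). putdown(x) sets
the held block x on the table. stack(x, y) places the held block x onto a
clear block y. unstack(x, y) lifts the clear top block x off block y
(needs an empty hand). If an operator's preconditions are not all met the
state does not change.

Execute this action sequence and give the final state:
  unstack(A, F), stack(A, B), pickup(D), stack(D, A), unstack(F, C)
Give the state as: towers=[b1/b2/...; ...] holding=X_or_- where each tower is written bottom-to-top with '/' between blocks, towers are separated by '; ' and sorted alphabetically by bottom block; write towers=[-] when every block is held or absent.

step 1 (unstack(A, F)): towers=[B; C/F; D; E] holding=A
step 2 (stack(A, B)): towers=[B/A; C/F; D; E] holding=-
step 3 (pickup(D)): towers=[B/A; C/F; E] holding=D
step 4 (stack(D, A)): towers=[B/A/D; C/F; E] holding=-
step 5 (unstack(F, C)): towers=[B/A/D; C; E] holding=F

towers=[B/A/D; C; E] holding=F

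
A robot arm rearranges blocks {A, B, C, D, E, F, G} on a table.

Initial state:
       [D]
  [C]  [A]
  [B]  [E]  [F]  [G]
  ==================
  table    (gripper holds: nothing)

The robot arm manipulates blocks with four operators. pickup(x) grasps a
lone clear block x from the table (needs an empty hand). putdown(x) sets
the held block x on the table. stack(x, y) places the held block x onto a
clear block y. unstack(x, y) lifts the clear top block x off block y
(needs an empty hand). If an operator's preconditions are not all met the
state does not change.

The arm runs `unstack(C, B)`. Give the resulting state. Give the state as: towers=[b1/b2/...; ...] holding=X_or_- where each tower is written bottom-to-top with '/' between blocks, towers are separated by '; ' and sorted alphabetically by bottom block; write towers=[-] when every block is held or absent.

before: towers=[B/C; E/A/D; F; G] holding=-
pre[unstack(C, B)]: on(C,B) ✓, clear(C) ✓, handempty ✓
all met → apply unstack(C, B)
after:  towers=[B; E/A/D; F; G] holding=C

towers=[B; E/A/D; F; G] holding=C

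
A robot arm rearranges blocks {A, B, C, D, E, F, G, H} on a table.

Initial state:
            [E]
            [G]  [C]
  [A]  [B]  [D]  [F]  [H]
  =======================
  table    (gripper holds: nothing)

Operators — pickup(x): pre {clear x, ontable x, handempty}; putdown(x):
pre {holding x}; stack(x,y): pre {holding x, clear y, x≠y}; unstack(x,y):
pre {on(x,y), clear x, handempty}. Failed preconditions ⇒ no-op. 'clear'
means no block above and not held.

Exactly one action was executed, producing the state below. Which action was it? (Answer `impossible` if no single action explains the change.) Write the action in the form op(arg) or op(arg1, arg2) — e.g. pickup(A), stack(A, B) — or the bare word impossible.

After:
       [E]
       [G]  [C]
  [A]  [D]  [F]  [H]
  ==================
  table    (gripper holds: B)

target: towers=[A; D/G/E; F/C; H] holding=B
         pickup(A) → towers=[B; D/G/E; F/C; H] holding=A
     unstack(E, G) → towers=[A; B; D/G; F/C; H] holding=E
         pickup(H) → towers=[A; B; D/G/E; F/C] holding=H
         pickup(B) → towers=[A; D/G/E; F/C; H] holding=B  ← match
     unstack(C, F) → towers=[A; B; D/G/E; F; H] holding=C

pickup(B)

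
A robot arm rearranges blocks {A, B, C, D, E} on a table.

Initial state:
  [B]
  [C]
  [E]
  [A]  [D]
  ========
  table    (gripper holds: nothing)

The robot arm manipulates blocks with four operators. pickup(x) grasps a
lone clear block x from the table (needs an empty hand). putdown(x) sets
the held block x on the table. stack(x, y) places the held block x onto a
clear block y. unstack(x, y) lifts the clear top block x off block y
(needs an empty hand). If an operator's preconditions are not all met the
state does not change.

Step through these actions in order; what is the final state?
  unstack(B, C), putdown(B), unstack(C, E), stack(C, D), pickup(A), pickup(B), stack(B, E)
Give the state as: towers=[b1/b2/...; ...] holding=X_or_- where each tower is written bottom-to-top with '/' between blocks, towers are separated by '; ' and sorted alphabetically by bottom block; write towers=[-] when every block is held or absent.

towers=[A/E/B; D/C] holding=-

step 1 (unstack(B, C)): towers=[A/E/C; D] holding=B
step 2 (putdown(B)): towers=[A/E/C; B; D] holding=-
step 3 (unstack(C, E)): towers=[A/E; B; D] holding=C
step 4 (stack(C, D)): towers=[A/E; B; D/C] holding=-
step 5 (pickup(A)) [no-op]: towers=[A/E; B; D/C] holding=-
step 6 (pickup(B)): towers=[A/E; D/C] holding=B
step 7 (stack(B, E)): towers=[A/E/B; D/C] holding=-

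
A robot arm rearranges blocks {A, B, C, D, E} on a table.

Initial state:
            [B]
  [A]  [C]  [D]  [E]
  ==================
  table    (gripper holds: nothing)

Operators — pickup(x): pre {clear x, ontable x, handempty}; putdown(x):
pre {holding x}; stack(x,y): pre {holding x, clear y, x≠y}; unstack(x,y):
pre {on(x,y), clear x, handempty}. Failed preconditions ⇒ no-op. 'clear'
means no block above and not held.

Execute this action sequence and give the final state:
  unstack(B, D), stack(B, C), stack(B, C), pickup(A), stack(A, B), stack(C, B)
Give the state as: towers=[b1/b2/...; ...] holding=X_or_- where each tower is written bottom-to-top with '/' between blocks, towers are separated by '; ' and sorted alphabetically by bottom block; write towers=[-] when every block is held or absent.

step 1 (unstack(B, D)): towers=[A; C; D; E] holding=B
step 2 (stack(B, C)): towers=[A; C/B; D; E] holding=-
step 3 (stack(B, C)) [no-op]: towers=[A; C/B; D; E] holding=-
step 4 (pickup(A)): towers=[C/B; D; E] holding=A
step 5 (stack(A, B)): towers=[C/B/A; D; E] holding=-
step 6 (stack(C, B)) [no-op]: towers=[C/B/A; D; E] holding=-

towers=[C/B/A; D; E] holding=-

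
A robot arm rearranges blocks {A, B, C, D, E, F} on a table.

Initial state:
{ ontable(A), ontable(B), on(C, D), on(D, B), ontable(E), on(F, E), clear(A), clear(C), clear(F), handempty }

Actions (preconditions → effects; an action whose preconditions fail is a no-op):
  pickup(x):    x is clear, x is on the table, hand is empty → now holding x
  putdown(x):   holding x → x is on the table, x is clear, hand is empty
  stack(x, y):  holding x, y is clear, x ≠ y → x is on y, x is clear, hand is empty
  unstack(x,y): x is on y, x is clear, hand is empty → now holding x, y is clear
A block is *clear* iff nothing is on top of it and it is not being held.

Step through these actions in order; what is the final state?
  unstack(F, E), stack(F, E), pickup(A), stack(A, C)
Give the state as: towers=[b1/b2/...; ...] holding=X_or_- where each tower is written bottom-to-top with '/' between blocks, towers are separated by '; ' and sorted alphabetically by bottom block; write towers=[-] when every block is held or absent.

step 1 (unstack(F, E)): towers=[A; B/D/C; E] holding=F
step 2 (stack(F, E)): towers=[A; B/D/C; E/F] holding=-
step 3 (pickup(A)): towers=[B/D/C; E/F] holding=A
step 4 (stack(A, C)): towers=[B/D/C/A; E/F] holding=-

towers=[B/D/C/A; E/F] holding=-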